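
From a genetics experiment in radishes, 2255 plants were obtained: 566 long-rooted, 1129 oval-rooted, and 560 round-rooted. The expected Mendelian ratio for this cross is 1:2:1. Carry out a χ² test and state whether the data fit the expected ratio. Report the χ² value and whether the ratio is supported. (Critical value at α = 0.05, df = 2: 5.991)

0.036; consistent

Under the 1:2:1 hypothesis (Σ ratio = 4, N = 2255):
  long-rooted: 2255 × 1/4 = 563.75
  oval-rooted: 2255 × 2/4 = 1127.5
  round-rooted: 2255 × 1/4 = 563.75
χ² = Σ (O − E)² / E
  long-rooted: (566 − 563.75)² / 563.75 = 0.0090
  oval-rooted: (1129 − 1127.5)² / 1127.5 = 0.0020
  round-rooted: (560 − 563.75)² / 563.75 = 0.0249
χ² = 0.0090 + 0.0020 + 0.0249 = 0.0359 ≈ 0.036
Degrees of freedom = 3 − 1 = 2; critical value at α = 0.05 is 5.991.
Since 0.036 < 5.991, we fail to reject the null hypothesis — the data are consistent with the 1:2:1 ratio.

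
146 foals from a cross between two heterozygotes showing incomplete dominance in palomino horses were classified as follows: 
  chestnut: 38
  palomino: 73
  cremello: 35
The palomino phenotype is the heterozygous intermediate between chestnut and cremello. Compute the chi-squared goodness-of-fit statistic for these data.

With incomplete dominance, a heterozygote × heterozygote cross gives a 1:2:1 phenotypic ratio.
Total ratio parts = 4. Expected numbers out of 146:
  chestnut: 146 × 1/4 = 36.5
  palomino: 146 × 2/4 = 73
  cremello: 146 × 1/4 = 36.5
χ² = Σ (O − E)² / E
  chestnut: (38 − 36.5)² / 36.5 = 0.0616
  palomino: (73 − 73)² / 73 = 0.0000
  cremello: (35 − 36.5)² / 36.5 = 0.0616
χ² = 0.0616 + 0.0000 + 0.0616 = 0.1232 ≈ 0.123

0.123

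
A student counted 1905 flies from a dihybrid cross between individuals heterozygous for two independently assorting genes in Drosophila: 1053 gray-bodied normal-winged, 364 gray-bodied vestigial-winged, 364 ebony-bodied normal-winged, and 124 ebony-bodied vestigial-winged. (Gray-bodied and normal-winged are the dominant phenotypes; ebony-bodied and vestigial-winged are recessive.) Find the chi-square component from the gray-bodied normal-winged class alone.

A dihybrid F₂ with independent assortment and complete dominance at both loci gives a 9:3:3:1 phenotypic ratio.
Under the 9:3:3:1 hypothesis (Σ ratio = 16, N = 1905):
  gray-bodied normal-winged: 1905 × 9/16 = 1071.5625
  gray-bodied vestigial-winged: 1905 × 3/16 = 357.1875
  ebony-bodied normal-winged: 1905 × 3/16 = 357.1875
  ebony-bodied vestigial-winged: 1905 × 1/16 = 119.0625
Contribution of gray-bodied normal-winged: (1053 − 1071.5625)² / 1071.5625 = 0.3216

0.322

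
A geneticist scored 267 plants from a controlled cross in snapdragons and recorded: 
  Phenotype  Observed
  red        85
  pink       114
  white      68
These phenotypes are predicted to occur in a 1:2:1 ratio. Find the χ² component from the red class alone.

4.990

Expected counts for N = 267 under a 1:2:1 ratio (total parts = 4):
  red: 267 × 1/4 = 66.75
  pink: 267 × 2/4 = 133.5
  white: 267 × 1/4 = 66.75
Contribution of red: (85 − 66.75)² / 66.75 = 4.9897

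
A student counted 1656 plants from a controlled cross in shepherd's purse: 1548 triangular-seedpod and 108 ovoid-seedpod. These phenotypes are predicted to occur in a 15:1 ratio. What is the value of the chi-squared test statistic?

The 15:1 ratio has 16 parts, so with N = 1656 the expected counts are:
  triangular-seedpod: 1656 × 15/16 = 1552.5
  ovoid-seedpod: 1656 × 1/16 = 103.5
χ² = Σ (O − E)² / E
  triangular-seedpod: (1548 − 1552.5)² / 1552.5 = 0.0130
  ovoid-seedpod: (108 − 103.5)² / 103.5 = 0.1957
χ² = 0.0130 + 0.1957 = 0.2087 ≈ 0.209

0.209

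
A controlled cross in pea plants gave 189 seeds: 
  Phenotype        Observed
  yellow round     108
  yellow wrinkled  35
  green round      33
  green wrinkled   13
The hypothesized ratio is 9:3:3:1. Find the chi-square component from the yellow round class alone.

0.027

Total ratio parts = 16. Expected numbers out of 189:
  yellow round: 189 × 9/16 = 106.3125
  yellow wrinkled: 189 × 3/16 = 35.4375
  green round: 189 × 3/16 = 35.4375
  green wrinkled: 189 × 1/16 = 11.8125
Contribution of yellow round: (108 − 106.3125)² / 106.3125 = 0.0268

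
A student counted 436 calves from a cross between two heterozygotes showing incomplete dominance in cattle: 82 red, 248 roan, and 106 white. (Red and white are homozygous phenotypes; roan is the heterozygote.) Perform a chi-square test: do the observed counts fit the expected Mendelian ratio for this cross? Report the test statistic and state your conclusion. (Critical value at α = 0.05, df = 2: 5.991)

With incomplete dominance, a heterozygote × heterozygote cross gives a 1:2:1 phenotypic ratio.
The 1:2:1 ratio has 4 parts, so with N = 436 the expected counts are:
  red: 436 × 1/4 = 109
  roan: 436 × 2/4 = 218
  white: 436 × 1/4 = 109
χ² = Σ (O − E)² / E
  red: (82 − 109)² / 109 = 6.6881
  roan: (248 − 218)² / 218 = 4.1284
  white: (106 − 109)² / 109 = 0.0826
χ² = 6.6881 + 4.1284 + 0.0826 = 10.8991 ≈ 10.899
Degrees of freedom = 3 − 1 = 2; critical value at α = 0.05 is 5.991.
Since 10.899 > 5.991, we reject the null hypothesis — the data do not fit the 1:2:1 ratio.

10.899; not consistent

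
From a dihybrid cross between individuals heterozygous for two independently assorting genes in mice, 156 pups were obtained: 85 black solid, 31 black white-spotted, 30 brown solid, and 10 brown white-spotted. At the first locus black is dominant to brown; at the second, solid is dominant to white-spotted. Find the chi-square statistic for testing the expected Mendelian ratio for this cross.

0.217

A dihybrid F₂ with independent assortment and complete dominance at both loci gives a 9:3:3:1 phenotypic ratio.
Total ratio parts = 16. Expected numbers out of 156:
  black solid: 156 × 9/16 = 87.75
  black white-spotted: 156 × 3/16 = 29.25
  brown solid: 156 × 3/16 = 29.25
  brown white-spotted: 156 × 1/16 = 9.75
χ² = Σ (O − E)² / E
  black solid: (85 − 87.75)² / 87.75 = 0.0862
  black white-spotted: (31 − 29.25)² / 29.25 = 0.1047
  brown solid: (30 − 29.25)² / 29.25 = 0.0192
  brown white-spotted: (10 − 9.75)² / 9.75 = 0.0064
χ² = 0.0862 + 0.1047 + 0.0192 + 0.0064 = 0.2165 ≈ 0.217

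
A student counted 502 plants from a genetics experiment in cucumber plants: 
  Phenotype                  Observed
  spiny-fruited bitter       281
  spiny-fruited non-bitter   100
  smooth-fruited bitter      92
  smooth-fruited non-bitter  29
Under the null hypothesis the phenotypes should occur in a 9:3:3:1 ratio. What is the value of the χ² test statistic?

0.601

Total ratio parts = 16. Expected numbers out of 502:
  spiny-fruited bitter: 502 × 9/16 = 282.375
  spiny-fruited non-bitter: 502 × 3/16 = 94.125
  smooth-fruited bitter: 502 × 3/16 = 94.125
  smooth-fruited non-bitter: 502 × 1/16 = 31.375
χ² = Σ (O − E)² / E
  spiny-fruited bitter: (281 − 282.375)² / 282.375 = 0.0067
  spiny-fruited non-bitter: (100 − 94.125)² / 94.125 = 0.3667
  smooth-fruited bitter: (92 − 94.125)² / 94.125 = 0.0480
  smooth-fruited non-bitter: (29 − 31.375)² / 31.375 = 0.1798
χ² = 0.0067 + 0.3667 + 0.0480 + 0.1798 = 0.6012 ≈ 0.601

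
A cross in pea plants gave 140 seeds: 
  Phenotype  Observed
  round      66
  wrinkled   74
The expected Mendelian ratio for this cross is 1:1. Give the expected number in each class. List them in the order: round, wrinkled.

70, 70

Expected counts for N = 140 under a 1:1 ratio (total parts = 2):
  round: 140 × 1/2 = 70
  wrinkled: 140 × 1/2 = 70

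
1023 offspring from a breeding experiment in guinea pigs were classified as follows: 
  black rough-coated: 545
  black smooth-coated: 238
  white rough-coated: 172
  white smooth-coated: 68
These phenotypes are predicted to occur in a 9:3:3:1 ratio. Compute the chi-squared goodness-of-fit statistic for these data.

Expected counts for N = 1023 under a 9:3:3:1 ratio (total parts = 16):
  black rough-coated: 1023 × 9/16 = 575.4375
  black smooth-coated: 1023 × 3/16 = 191.8125
  white rough-coated: 1023 × 3/16 = 191.8125
  white smooth-coated: 1023 × 1/16 = 63.9375
χ² = Σ (O − E)² / E
  black rough-coated: (545 − 575.4375)² / 575.4375 = 1.6100
  black smooth-coated: (238 − 191.8125)² / 191.8125 = 11.1217
  white rough-coated: (172 − 191.8125)² / 191.8125 = 2.0465
  white smooth-coated: (68 − 63.9375)² / 63.9375 = 0.2581
χ² = 1.6100 + 11.1217 + 2.0465 + 0.2581 = 15.0363 ≈ 15.036

15.036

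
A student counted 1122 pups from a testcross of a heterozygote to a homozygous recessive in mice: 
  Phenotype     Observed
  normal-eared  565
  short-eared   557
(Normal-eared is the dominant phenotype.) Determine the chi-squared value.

0.057

A testcross of a heterozygote (Aa × aa) gives a 1:1 phenotypic ratio.
Expected counts for N = 1122 under a 1:1 ratio (total parts = 2):
  normal-eared: 1122 × 1/2 = 561
  short-eared: 1122 × 1/2 = 561
χ² = Σ (O − E)² / E
  normal-eared: (565 − 561)² / 561 = 0.0285
  short-eared: (557 − 561)² / 561 = 0.0285
χ² = 0.0285 + 0.0285 = 0.057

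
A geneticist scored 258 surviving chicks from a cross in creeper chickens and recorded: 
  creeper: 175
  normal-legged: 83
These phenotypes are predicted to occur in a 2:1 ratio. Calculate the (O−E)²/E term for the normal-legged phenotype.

Under the 2:1 hypothesis (Σ ratio = 3, N = 258):
  creeper: 258 × 2/3 = 172
  normal-legged: 258 × 1/3 = 86
Contribution of normal-legged: (83 − 86)² / 86 = 0.1047

0.105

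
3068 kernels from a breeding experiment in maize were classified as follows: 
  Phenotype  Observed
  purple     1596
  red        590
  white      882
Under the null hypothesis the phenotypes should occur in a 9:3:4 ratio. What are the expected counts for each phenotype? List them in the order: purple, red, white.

1725.75, 575.25, 767

Under the 9:3:4 hypothesis (Σ ratio = 16, N = 3068):
  purple: 3068 × 9/16 = 1725.75
  red: 3068 × 3/16 = 575.25
  white: 3068 × 4/16 = 767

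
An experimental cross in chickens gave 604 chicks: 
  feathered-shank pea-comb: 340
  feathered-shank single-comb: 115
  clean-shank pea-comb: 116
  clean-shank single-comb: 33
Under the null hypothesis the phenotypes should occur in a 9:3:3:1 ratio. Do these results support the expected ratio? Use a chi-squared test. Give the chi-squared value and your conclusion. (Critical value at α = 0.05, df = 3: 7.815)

0.692; consistent

Under the 9:3:3:1 hypothesis (Σ ratio = 16, N = 604):
  feathered-shank pea-comb: 604 × 9/16 = 339.75
  feathered-shank single-comb: 604 × 3/16 = 113.25
  clean-shank pea-comb: 604 × 3/16 = 113.25
  clean-shank single-comb: 604 × 1/16 = 37.75
χ² = Σ (O − E)² / E
  feathered-shank pea-comb: (340 − 339.75)² / 339.75 = 0.0002
  feathered-shank single-comb: (115 − 113.25)² / 113.25 = 0.0270
  clean-shank pea-comb: (116 − 113.25)² / 113.25 = 0.0668
  clean-shank single-comb: (33 − 37.75)² / 37.75 = 0.5977
χ² = 0.0002 + 0.0270 + 0.0668 + 0.5977 = 0.6917 ≈ 0.692
Degrees of freedom = 4 − 1 = 3; critical value at α = 0.05 is 7.815.
Since 0.692 < 7.815, we fail to reject the null hypothesis — the data are consistent with the 9:3:3:1 ratio.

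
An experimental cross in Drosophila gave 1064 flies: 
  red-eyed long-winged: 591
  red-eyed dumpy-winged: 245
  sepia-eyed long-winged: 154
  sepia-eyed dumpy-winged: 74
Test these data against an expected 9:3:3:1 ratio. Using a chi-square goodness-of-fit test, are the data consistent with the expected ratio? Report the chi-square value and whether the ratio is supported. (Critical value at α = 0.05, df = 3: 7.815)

Expected counts for N = 1064 under a 9:3:3:1 ratio (total parts = 16):
  red-eyed long-winged: 1064 × 9/16 = 598.5
  red-eyed dumpy-winged: 1064 × 3/16 = 199.5
  sepia-eyed long-winged: 1064 × 3/16 = 199.5
  sepia-eyed dumpy-winged: 1064 × 1/16 = 66.5
χ² = Σ (O − E)² / E
  red-eyed long-winged: (591 − 598.5)² / 598.5 = 0.0940
  red-eyed dumpy-winged: (245 − 199.5)² / 199.5 = 10.3772
  sepia-eyed long-winged: (154 − 199.5)² / 199.5 = 10.3772
  sepia-eyed dumpy-winged: (74 − 66.5)² / 66.5 = 0.8459
χ² = 0.0940 + 10.3772 + 10.3772 + 0.8459 = 21.6943 ≈ 21.694
Degrees of freedom = 4 − 1 = 3; critical value at α = 0.05 is 7.815.
Since 21.694 > 7.815, we reject the null hypothesis — the data do not fit the 9:3:3:1 ratio.

21.694; not consistent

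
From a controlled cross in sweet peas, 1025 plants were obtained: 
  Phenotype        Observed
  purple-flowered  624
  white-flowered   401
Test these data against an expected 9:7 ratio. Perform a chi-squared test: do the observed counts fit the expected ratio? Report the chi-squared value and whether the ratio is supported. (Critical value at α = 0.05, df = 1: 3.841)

Expected counts for N = 1025 under a 9:7 ratio (total parts = 16):
  purple-flowered: 1025 × 9/16 = 576.5625
  white-flowered: 1025 × 7/16 = 448.4375
χ² = Σ (O − E)² / E
  purple-flowered: (624 − 576.5625)² / 576.5625 = 3.9030
  white-flowered: (401 − 448.4375)² / 448.4375 = 5.0181
χ² = 3.9030 + 5.0181 = 8.9211 ≈ 8.921
Degrees of freedom = 2 − 1 = 1; critical value at α = 0.05 is 3.841.
Since 8.921 > 3.841, we reject the null hypothesis — the data do not fit the 9:7 ratio.

8.921; not consistent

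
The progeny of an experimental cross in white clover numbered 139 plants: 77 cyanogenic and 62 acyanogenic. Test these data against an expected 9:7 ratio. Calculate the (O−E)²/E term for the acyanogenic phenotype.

0.023

The 9:7 ratio has 16 parts, so with N = 139 the expected counts are:
  cyanogenic: 139 × 9/16 = 78.1875
  acyanogenic: 139 × 7/16 = 60.8125
Contribution of acyanogenic: (62 − 60.8125)² / 60.8125 = 0.0232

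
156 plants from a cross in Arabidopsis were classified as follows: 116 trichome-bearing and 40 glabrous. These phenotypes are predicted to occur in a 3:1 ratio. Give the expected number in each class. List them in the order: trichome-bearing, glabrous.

The 3:1 ratio has 4 parts, so with N = 156 the expected counts are:
  trichome-bearing: 156 × 3/4 = 117
  glabrous: 156 × 1/4 = 39

117, 39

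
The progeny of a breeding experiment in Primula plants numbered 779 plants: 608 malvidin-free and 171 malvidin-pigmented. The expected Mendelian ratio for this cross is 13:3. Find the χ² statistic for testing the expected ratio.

5.240

Expected counts for N = 779 under a 13:3 ratio (total parts = 16):
  malvidin-free: 779 × 13/16 = 632.9375
  malvidin-pigmented: 779 × 3/16 = 146.0625
χ² = Σ (O − E)² / E
  malvidin-free: (608 − 632.9375)² / 632.9375 = 0.9825
  malvidin-pigmented: (171 − 146.0625)² / 146.0625 = 4.2576
χ² = 0.9825 + 4.2576 = 5.2401 ≈ 5.240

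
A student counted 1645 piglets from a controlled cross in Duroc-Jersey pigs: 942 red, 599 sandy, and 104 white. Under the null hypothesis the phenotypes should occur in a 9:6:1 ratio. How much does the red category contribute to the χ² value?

0.301

Total ratio parts = 16. Expected numbers out of 1645:
  red: 1645 × 9/16 = 925.3125
  sandy: 1645 × 6/16 = 616.875
  white: 1645 × 1/16 = 102.8125
Contribution of red: (942 − 925.3125)² / 925.3125 = 0.3009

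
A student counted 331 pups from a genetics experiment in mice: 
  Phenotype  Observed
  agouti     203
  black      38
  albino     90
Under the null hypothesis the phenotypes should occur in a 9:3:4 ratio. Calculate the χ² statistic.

Under the 9:3:4 hypothesis (Σ ratio = 16, N = 331):
  agouti: 331 × 9/16 = 186.1875
  black: 331 × 3/16 = 62.0625
  albino: 331 × 4/16 = 82.75
χ² = Σ (O − E)² / E
  agouti: (203 − 186.1875)² / 186.1875 = 1.5181
  black: (38 − 62.0625)² / 62.0625 = 9.3294
  albino: (90 − 82.75)² / 82.75 = 0.6352
χ² = 1.5181 + 9.3294 + 0.6352 = 11.4827 ≈ 11.483

11.483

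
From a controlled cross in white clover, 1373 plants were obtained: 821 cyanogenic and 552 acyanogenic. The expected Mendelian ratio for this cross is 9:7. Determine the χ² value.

7.016

The 9:7 ratio has 16 parts, so with N = 1373 the expected counts are:
  cyanogenic: 1373 × 9/16 = 772.3125
  acyanogenic: 1373 × 7/16 = 600.6875
χ² = Σ (O − E)² / E
  cyanogenic: (821 − 772.3125)² / 772.3125 = 3.0693
  acyanogenic: (552 − 600.6875)² / 600.6875 = 3.9463
χ² = 3.0693 + 3.9463 = 7.0156 ≈ 7.016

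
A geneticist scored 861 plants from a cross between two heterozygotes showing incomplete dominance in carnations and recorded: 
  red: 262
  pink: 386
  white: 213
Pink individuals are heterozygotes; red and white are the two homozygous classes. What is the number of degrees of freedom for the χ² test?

2

With incomplete dominance, a heterozygote × heterozygote cross gives a 1:2:1 phenotypic ratio.
A goodness-of-fit test with 3 phenotype classes has df = 3 − 1 = 2.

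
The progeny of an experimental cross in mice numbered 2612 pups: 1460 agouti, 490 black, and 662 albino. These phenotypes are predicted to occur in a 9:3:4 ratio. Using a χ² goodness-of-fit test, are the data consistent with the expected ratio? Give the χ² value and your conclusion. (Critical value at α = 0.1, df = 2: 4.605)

Expected counts for N = 2612 under a 9:3:4 ratio (total parts = 16):
  agouti: 2612 × 9/16 = 1469.25
  black: 2612 × 3/16 = 489.75
  albino: 2612 × 4/16 = 653
χ² = Σ (O − E)² / E
  agouti: (1460 − 1469.25)² / 1469.25 = 0.0582
  black: (490 − 489.75)² / 489.75 = 0.0001
  albino: (662 − 653)² / 653 = 0.1240
χ² = 0.0582 + 0.0001 + 0.1240 = 0.1823 ≈ 0.182
Degrees of freedom = 3 − 1 = 2; critical value at α = 0.1 is 4.605.
Since 0.182 < 4.605, we fail to reject the null hypothesis — the data are consistent with the 9:3:4 ratio.

0.182; consistent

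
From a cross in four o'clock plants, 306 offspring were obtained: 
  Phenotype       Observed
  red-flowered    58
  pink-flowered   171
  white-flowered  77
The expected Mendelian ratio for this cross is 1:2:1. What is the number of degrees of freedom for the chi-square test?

A goodness-of-fit test with 3 phenotype classes has df = 3 − 1 = 2.

2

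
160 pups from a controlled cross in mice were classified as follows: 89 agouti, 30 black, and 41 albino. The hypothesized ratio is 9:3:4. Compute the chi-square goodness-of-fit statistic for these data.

0.036

Expected counts for N = 160 under a 9:3:4 ratio (total parts = 16):
  agouti: 160 × 9/16 = 90
  black: 160 × 3/16 = 30
  albino: 160 × 4/16 = 40
χ² = Σ (O − E)² / E
  agouti: (89 − 90)² / 90 = 0.0111
  black: (30 − 30)² / 30 = 0.0000
  albino: (41 − 40)² / 40 = 0.0250
χ² = 0.0111 + 0.0000 + 0.0250 = 0.0361 ≈ 0.036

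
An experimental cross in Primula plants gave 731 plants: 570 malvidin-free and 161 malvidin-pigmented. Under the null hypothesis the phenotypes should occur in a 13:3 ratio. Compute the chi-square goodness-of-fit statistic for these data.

The 13:3 ratio has 16 parts, so with N = 731 the expected counts are:
  malvidin-free: 731 × 13/16 = 593.9375
  malvidin-pigmented: 731 × 3/16 = 137.0625
χ² = Σ (O − E)² / E
  malvidin-free: (570 − 593.9375)² / 593.9375 = 0.9648
  malvidin-pigmented: (161 − 137.0625)² / 137.0625 = 4.1806
χ² = 0.9648 + 4.1806 = 5.1454 ≈ 5.145

5.145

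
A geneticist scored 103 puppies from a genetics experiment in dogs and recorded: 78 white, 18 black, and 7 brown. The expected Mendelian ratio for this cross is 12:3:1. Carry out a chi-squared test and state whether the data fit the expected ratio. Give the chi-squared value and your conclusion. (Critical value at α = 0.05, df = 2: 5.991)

0.146; consistent

Under the 12:3:1 hypothesis (Σ ratio = 16, N = 103):
  white: 103 × 12/16 = 77.25
  black: 103 × 3/16 = 19.3125
  brown: 103 × 1/16 = 6.4375
χ² = Σ (O − E)² / E
  white: (78 − 77.25)² / 77.25 = 0.0073
  black: (18 − 19.3125)² / 19.3125 = 0.0892
  brown: (7 − 6.4375)² / 6.4375 = 0.0492
χ² = 0.0073 + 0.0892 + 0.0492 = 0.1457 ≈ 0.146
Degrees of freedom = 3 − 1 = 2; critical value at α = 0.05 is 5.991.
Since 0.146 < 5.991, we fail to reject the null hypothesis — the data are consistent with the 12:3:1 ratio.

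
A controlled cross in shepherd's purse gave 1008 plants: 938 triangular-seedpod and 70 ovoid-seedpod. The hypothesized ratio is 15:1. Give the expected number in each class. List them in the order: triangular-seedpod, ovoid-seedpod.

Under the 15:1 hypothesis (Σ ratio = 16, N = 1008):
  triangular-seedpod: 1008 × 15/16 = 945
  ovoid-seedpod: 1008 × 1/16 = 63

945, 63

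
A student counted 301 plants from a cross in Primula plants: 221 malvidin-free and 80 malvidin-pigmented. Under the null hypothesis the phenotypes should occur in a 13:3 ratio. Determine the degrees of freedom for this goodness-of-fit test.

A goodness-of-fit test with 2 phenotype classes has df = 2 − 1 = 1.

1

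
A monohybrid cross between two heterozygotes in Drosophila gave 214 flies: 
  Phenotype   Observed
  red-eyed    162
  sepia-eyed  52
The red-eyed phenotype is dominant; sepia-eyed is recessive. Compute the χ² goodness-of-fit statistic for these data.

0.056

For a monohybrid cross between heterozygotes with complete dominance, the expected phenotypic ratio is 3:1.
Expected counts for N = 214 under a 3:1 ratio (total parts = 4):
  red-eyed: 214 × 3/4 = 160.5
  sepia-eyed: 214 × 1/4 = 53.5
χ² = Σ (O − E)² / E
  red-eyed: (162 − 160.5)² / 160.5 = 0.0140
  sepia-eyed: (52 − 53.5)² / 53.5 = 0.0421
χ² = 0.0140 + 0.0421 = 0.0561 ≈ 0.056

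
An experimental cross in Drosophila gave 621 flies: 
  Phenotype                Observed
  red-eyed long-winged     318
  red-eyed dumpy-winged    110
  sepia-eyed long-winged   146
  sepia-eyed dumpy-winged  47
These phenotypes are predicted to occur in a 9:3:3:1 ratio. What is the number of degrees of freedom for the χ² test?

A goodness-of-fit test with 4 phenotype classes has df = 4 − 1 = 3.

3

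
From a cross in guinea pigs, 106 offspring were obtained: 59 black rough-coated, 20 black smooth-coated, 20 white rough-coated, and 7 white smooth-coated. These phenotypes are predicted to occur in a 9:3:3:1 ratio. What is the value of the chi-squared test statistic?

The 9:3:3:1 ratio has 16 parts, so with N = 106 the expected counts are:
  black rough-coated: 106 × 9/16 = 59.625
  black smooth-coated: 106 × 3/16 = 19.875
  white rough-coated: 106 × 3/16 = 19.875
  white smooth-coated: 106 × 1/16 = 6.625
χ² = Σ (O − E)² / E
  black rough-coated: (59 − 59.625)² / 59.625 = 0.0066
  black smooth-coated: (20 − 19.875)² / 19.875 = 0.0008
  white rough-coated: (20 − 19.875)² / 19.875 = 0.0008
  white smooth-coated: (7 − 6.625)² / 6.625 = 0.0212
χ² = 0.0066 + 0.0008 + 0.0008 + 0.0212 = 0.0294 ≈ 0.029

0.029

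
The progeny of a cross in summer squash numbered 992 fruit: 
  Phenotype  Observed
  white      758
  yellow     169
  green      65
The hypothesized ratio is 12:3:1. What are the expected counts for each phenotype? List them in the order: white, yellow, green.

744, 186, 62

Total ratio parts = 16. Expected numbers out of 992:
  white: 992 × 12/16 = 744
  yellow: 992 × 3/16 = 186
  green: 992 × 1/16 = 62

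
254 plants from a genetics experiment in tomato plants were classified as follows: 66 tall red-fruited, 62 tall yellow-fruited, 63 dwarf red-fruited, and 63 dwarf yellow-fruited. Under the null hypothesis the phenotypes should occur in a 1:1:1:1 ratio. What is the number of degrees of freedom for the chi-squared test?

A goodness-of-fit test with 4 phenotype classes has df = 4 − 1 = 3.

3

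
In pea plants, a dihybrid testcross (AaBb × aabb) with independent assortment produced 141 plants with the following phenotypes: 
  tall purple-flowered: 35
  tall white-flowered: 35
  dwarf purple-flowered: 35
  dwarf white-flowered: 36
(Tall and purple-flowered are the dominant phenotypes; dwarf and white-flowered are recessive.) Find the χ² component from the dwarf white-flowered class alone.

A dihybrid testcross with independent assortment gives a 1:1:1:1 ratio.
The 1:1:1:1 ratio has 4 parts, so with N = 141 the expected counts are:
  tall purple-flowered: 141 × 1/4 = 35.25
  tall white-flowered: 141 × 1/4 = 35.25
  dwarf purple-flowered: 141 × 1/4 = 35.25
  dwarf white-flowered: 141 × 1/4 = 35.25
Contribution of dwarf white-flowered: (36 − 35.25)² / 35.25 = 0.0160

0.016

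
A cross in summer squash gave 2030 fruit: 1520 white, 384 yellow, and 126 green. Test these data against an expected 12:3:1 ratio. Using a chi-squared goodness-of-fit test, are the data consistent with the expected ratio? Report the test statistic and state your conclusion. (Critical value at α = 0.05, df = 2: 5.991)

Under the 12:3:1 hypothesis (Σ ratio = 16, N = 2030):
  white: 2030 × 12/16 = 1522.5
  yellow: 2030 × 3/16 = 380.625
  green: 2030 × 1/16 = 126.875
χ² = Σ (O − E)² / E
  white: (1520 − 1522.5)² / 1522.5 = 0.0041
  yellow: (384 − 380.625)² / 380.625 = 0.0299
  green: (126 − 126.875)² / 126.875 = 0.0060
χ² = 0.0041 + 0.0299 + 0.0060 = 0.040
Degrees of freedom = 3 − 1 = 2; critical value at α = 0.05 is 5.991.
Since 0.040 < 5.991, we fail to reject the null hypothesis — the data are consistent with the 12:3:1 ratio.

0.040; consistent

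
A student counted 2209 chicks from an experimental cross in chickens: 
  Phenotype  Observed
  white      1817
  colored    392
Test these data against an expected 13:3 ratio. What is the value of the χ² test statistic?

1.463

The 13:3 ratio has 16 parts, so with N = 2209 the expected counts are:
  white: 2209 × 13/16 = 1794.8125
  colored: 2209 × 3/16 = 414.1875
χ² = Σ (O − E)² / E
  white: (1817 − 1794.8125)² / 1794.8125 = 0.2743
  colored: (392 − 414.1875)² / 414.1875 = 1.1886
χ² = 0.2743 + 1.1886 = 1.4629 ≈ 1.463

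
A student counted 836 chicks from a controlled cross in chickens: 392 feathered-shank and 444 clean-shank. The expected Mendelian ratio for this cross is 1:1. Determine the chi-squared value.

Total ratio parts = 2. Expected numbers out of 836:
  feathered-shank: 836 × 1/2 = 418
  clean-shank: 836 × 1/2 = 418
χ² = Σ (O − E)² / E
  feathered-shank: (392 − 418)² / 418 = 1.6172
  clean-shank: (444 − 418)² / 418 = 1.6172
χ² = 1.6172 + 1.6172 = 3.2344 ≈ 3.234

3.234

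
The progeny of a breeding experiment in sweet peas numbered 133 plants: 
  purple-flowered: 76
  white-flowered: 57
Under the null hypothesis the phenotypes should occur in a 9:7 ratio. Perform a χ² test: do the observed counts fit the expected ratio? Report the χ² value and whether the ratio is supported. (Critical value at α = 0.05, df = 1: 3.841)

Under the 9:7 hypothesis (Σ ratio = 16, N = 133):
  purple-flowered: 133 × 9/16 = 74.8125
  white-flowered: 133 × 7/16 = 58.1875
χ² = Σ (O − E)² / E
  purple-flowered: (76 − 74.8125)² / 74.8125 = 0.0188
  white-flowered: (57 − 58.1875)² / 58.1875 = 0.0242
χ² = 0.0188 + 0.0242 = 0.043
Degrees of freedom = 2 − 1 = 1; critical value at α = 0.05 is 3.841.
Since 0.043 < 3.841, we fail to reject the null hypothesis — the data are consistent with the 9:7 ratio.

0.043; consistent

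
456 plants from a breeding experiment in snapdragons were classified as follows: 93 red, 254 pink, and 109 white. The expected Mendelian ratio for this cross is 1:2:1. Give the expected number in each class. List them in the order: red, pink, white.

Under the 1:2:1 hypothesis (Σ ratio = 4, N = 456):
  red: 456 × 1/4 = 114
  pink: 456 × 2/4 = 228
  white: 456 × 1/4 = 114

114, 228, 114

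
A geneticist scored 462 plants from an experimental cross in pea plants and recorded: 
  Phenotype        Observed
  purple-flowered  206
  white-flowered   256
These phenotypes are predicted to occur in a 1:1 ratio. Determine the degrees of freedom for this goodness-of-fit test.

1

A goodness-of-fit test with 2 phenotype classes has df = 2 − 1 = 1.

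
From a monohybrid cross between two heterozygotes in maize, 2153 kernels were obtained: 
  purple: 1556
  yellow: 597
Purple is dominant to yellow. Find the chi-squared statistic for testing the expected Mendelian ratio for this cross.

8.550

For a monohybrid cross between heterozygotes with complete dominance, the expected phenotypic ratio is 3:1.
Expected counts for N = 2153 under a 3:1 ratio (total parts = 4):
  purple: 2153 × 3/4 = 1614.75
  yellow: 2153 × 1/4 = 538.25
χ² = Σ (O − E)² / E
  purple: (1556 − 1614.75)² / 1614.75 = 2.1375
  yellow: (597 − 538.25)² / 538.25 = 6.4126
χ² = 2.1375 + 6.4126 = 8.5501 ≈ 8.550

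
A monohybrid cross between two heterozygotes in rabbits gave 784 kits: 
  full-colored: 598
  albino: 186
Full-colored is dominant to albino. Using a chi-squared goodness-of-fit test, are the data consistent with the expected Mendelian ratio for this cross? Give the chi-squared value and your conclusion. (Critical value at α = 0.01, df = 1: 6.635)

For a monohybrid cross between heterozygotes with complete dominance, the expected phenotypic ratio is 3:1.
The 3:1 ratio has 4 parts, so with N = 784 the expected counts are:
  full-colored: 784 × 3/4 = 588
  albino: 784 × 1/4 = 196
χ² = Σ (O − E)² / E
  full-colored: (598 − 588)² / 588 = 0.1701
  albino: (186 − 196)² / 196 = 0.5102
χ² = 0.1701 + 0.5102 = 0.6803 ≈ 0.680
Degrees of freedom = 2 − 1 = 1; critical value at α = 0.01 is 6.635.
Since 0.680 < 6.635, we fail to reject the null hypothesis — the data are consistent with the 3:1 ratio.

0.680; consistent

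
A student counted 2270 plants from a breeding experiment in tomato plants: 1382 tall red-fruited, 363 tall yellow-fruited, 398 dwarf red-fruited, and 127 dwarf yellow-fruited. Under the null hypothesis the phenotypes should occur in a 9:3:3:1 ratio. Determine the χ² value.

21.222

Expected counts for N = 2270 under a 9:3:3:1 ratio (total parts = 16):
  tall red-fruited: 2270 × 9/16 = 1276.875
  tall yellow-fruited: 2270 × 3/16 = 425.625
  dwarf red-fruited: 2270 × 3/16 = 425.625
  dwarf yellow-fruited: 2270 × 1/16 = 141.875
χ² = Σ (O − E)² / E
  tall red-fruited: (1382 − 1276.875)² / 1276.875 = 8.6549
  tall yellow-fruited: (363 − 425.625)² / 425.625 = 9.2144
  dwarf red-fruited: (398 − 425.625)² / 425.625 = 1.7930
  dwarf yellow-fruited: (127 − 141.875)² / 141.875 = 1.5596
χ² = 8.6549 + 9.2144 + 1.7930 + 1.5596 = 21.2219 ≈ 21.222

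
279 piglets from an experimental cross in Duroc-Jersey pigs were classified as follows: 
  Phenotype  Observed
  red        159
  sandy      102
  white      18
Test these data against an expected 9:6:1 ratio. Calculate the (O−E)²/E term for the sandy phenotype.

0.066

Total ratio parts = 16. Expected numbers out of 279:
  red: 279 × 9/16 = 156.9375
  sandy: 279 × 6/16 = 104.625
  white: 279 × 1/16 = 17.4375
Contribution of sandy: (102 − 104.625)² / 104.625 = 0.0659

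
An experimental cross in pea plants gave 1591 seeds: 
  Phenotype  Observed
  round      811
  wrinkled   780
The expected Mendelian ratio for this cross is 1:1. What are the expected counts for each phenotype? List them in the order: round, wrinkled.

Expected counts for N = 1591 under a 1:1 ratio (total parts = 2):
  round: 1591 × 1/2 = 795.5
  wrinkled: 1591 × 1/2 = 795.5

795.5, 795.5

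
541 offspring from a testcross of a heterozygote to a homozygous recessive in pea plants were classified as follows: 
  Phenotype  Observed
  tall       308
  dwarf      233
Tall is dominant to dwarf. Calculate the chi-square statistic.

A testcross of a heterozygote (Aa × aa) gives a 1:1 phenotypic ratio.
Total ratio parts = 2. Expected numbers out of 541:
  tall: 541 × 1/2 = 270.5
  dwarf: 541 × 1/2 = 270.5
χ² = Σ (O − E)² / E
  tall: (308 − 270.5)² / 270.5 = 5.1987
  dwarf: (233 − 270.5)² / 270.5 = 5.1987
χ² = 5.1987 + 5.1987 = 10.3974 ≈ 10.397

10.397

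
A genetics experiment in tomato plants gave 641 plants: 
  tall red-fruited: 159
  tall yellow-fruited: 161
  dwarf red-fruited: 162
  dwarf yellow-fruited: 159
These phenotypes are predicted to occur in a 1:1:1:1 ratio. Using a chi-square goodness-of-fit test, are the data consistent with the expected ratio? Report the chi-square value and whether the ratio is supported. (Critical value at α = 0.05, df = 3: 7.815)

Under the 1:1:1:1 hypothesis (Σ ratio = 4, N = 641):
  tall red-fruited: 641 × 1/4 = 160.25
  tall yellow-fruited: 641 × 1/4 = 160.25
  dwarf red-fruited: 641 × 1/4 = 160.25
  dwarf yellow-fruited: 641 × 1/4 = 160.25
χ² = Σ (O − E)² / E
  tall red-fruited: (159 − 160.25)² / 160.25 = 0.0098
  tall yellow-fruited: (161 − 160.25)² / 160.25 = 0.0035
  dwarf red-fruited: (162 − 160.25)² / 160.25 = 0.0191
  dwarf yellow-fruited: (159 − 160.25)² / 160.25 = 0.0098
χ² = 0.0098 + 0.0035 + 0.0191 + 0.0098 = 0.0422 ≈ 0.042
Degrees of freedom = 4 − 1 = 3; critical value at α = 0.05 is 7.815.
Since 0.042 < 7.815, we fail to reject the null hypothesis — the data are consistent with the 1:1:1:1 ratio.

0.042; consistent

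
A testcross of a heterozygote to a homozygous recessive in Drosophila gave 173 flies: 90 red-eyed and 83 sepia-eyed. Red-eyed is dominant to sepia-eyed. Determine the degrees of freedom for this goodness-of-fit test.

A testcross of a heterozygote (Aa × aa) gives a 1:1 phenotypic ratio.
A goodness-of-fit test with 2 phenotype classes has df = 2 − 1 = 1.

1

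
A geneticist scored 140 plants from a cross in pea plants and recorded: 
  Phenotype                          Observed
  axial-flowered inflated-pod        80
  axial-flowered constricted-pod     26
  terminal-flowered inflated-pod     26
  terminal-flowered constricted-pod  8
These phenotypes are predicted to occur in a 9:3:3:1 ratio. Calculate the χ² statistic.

0.089

Expected counts for N = 140 under a 9:3:3:1 ratio (total parts = 16):
  axial-flowered inflated-pod: 140 × 9/16 = 78.75
  axial-flowered constricted-pod: 140 × 3/16 = 26.25
  terminal-flowered inflated-pod: 140 × 3/16 = 26.25
  terminal-flowered constricted-pod: 140 × 1/16 = 8.75
χ² = Σ (O − E)² / E
  axial-flowered inflated-pod: (80 − 78.75)² / 78.75 = 0.0198
  axial-flowered constricted-pod: (26 − 26.25)² / 26.25 = 0.0024
  terminal-flowered inflated-pod: (26 − 26.25)² / 26.25 = 0.0024
  terminal-flowered constricted-pod: (8 − 8.75)² / 8.75 = 0.0643
χ² = 0.0198 + 0.0024 + 0.0024 + 0.0643 = 0.0889 ≈ 0.089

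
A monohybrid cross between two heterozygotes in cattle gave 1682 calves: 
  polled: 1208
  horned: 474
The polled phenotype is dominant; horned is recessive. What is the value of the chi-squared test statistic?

9.076

For a monohybrid cross between heterozygotes with complete dominance, the expected phenotypic ratio is 3:1.
The 3:1 ratio has 4 parts, so with N = 1682 the expected counts are:
  polled: 1682 × 3/4 = 1261.5
  horned: 1682 × 1/4 = 420.5
χ² = Σ (O − E)² / E
  polled: (1208 − 1261.5)² / 1261.5 = 2.2689
  horned: (474 − 420.5)² / 420.5 = 6.8068
χ² = 2.2689 + 6.8068 = 9.0757 ≈ 9.076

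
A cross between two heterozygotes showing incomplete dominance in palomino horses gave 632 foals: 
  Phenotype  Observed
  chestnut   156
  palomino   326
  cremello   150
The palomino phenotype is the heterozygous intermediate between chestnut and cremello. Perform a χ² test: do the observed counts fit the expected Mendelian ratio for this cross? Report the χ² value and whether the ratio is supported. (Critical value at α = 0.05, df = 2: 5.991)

0.747; consistent

With incomplete dominance, a heterozygote × heterozygote cross gives a 1:2:1 phenotypic ratio.
The 1:2:1 ratio has 4 parts, so with N = 632 the expected counts are:
  chestnut: 632 × 1/4 = 158
  palomino: 632 × 2/4 = 316
  cremello: 632 × 1/4 = 158
χ² = Σ (O − E)² / E
  chestnut: (156 − 158)² / 158 = 0.0253
  palomino: (326 − 316)² / 316 = 0.3165
  cremello: (150 − 158)² / 158 = 0.4051
χ² = 0.0253 + 0.3165 + 0.4051 = 0.7469 ≈ 0.747
Degrees of freedom = 3 − 1 = 2; critical value at α = 0.05 is 5.991.
Since 0.747 < 5.991, we fail to reject the null hypothesis — the data are consistent with the 1:2:1 ratio.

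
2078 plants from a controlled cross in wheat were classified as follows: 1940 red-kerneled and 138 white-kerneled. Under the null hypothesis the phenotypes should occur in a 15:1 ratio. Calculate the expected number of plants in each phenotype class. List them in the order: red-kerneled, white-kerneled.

Expected counts for N = 2078 under a 15:1 ratio (total parts = 16):
  red-kerneled: 2078 × 15/16 = 1948.125
  white-kerneled: 2078 × 1/16 = 129.875

1948.125, 129.875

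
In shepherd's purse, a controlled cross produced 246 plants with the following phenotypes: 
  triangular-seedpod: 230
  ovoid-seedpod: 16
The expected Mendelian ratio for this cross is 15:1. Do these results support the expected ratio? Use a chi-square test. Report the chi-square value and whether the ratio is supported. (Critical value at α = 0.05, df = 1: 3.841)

Expected counts for N = 246 under a 15:1 ratio (total parts = 16):
  triangular-seedpod: 246 × 15/16 = 230.625
  ovoid-seedpod: 246 × 1/16 = 15.375
χ² = Σ (O − E)² / E
  triangular-seedpod: (230 − 230.625)² / 230.625 = 0.0017
  ovoid-seedpod: (16 − 15.375)² / 15.375 = 0.0254
χ² = 0.0017 + 0.0254 = 0.0271 ≈ 0.027
Degrees of freedom = 2 − 1 = 1; critical value at α = 0.05 is 3.841.
Since 0.027 < 3.841, we fail to reject the null hypothesis — the data are consistent with the 15:1 ratio.

0.027; consistent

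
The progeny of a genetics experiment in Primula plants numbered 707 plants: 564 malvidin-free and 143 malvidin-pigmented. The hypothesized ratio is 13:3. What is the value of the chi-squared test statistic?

The 13:3 ratio has 16 parts, so with N = 707 the expected counts are:
  malvidin-free: 707 × 13/16 = 574.4375
  malvidin-pigmented: 707 × 3/16 = 132.5625
χ² = Σ (O − E)² / E
  malvidin-free: (564 − 574.4375)² / 574.4375 = 0.1896
  malvidin-pigmented: (143 − 132.5625)² / 132.5625 = 0.8218
χ² = 0.1896 + 0.8218 = 1.0114 ≈ 1.011

1.011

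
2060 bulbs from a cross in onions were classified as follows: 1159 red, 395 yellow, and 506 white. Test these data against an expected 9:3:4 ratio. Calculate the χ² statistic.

Under the 9:3:4 hypothesis (Σ ratio = 16, N = 2060):
  red: 2060 × 9/16 = 1158.75
  yellow: 2060 × 3/16 = 386.25
  white: 2060 × 4/16 = 515
χ² = Σ (O − E)² / E
  red: (1159 − 1158.75)² / 1158.75 = 0.0001
  yellow: (395 − 386.25)² / 386.25 = 0.1982
  white: (506 − 515)² / 515 = 0.1573
χ² = 0.0001 + 0.1982 + 0.1573 = 0.3556 ≈ 0.356

0.356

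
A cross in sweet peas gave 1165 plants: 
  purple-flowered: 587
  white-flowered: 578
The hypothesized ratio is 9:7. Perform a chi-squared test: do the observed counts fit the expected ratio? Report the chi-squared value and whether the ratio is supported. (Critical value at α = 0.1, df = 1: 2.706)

16.277; not consistent

Total ratio parts = 16. Expected numbers out of 1165:
  purple-flowered: 1165 × 9/16 = 655.3125
  white-flowered: 1165 × 7/16 = 509.6875
χ² = Σ (O − E)² / E
  purple-flowered: (587 − 655.3125)² / 655.3125 = 7.1212
  white-flowered: (578 − 509.6875)² / 509.6875 = 9.1558
χ² = 7.1212 + 9.1558 = 16.277
Degrees of freedom = 2 − 1 = 1; critical value at α = 0.1 is 2.706.
Since 16.277 > 2.706, we reject the null hypothesis — the data do not fit the 9:7 ratio.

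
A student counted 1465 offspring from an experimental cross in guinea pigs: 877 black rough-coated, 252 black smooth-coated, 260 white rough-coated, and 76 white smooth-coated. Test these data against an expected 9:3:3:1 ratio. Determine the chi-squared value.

8.705

The 9:3:3:1 ratio has 16 parts, so with N = 1465 the expected counts are:
  black rough-coated: 1465 × 9/16 = 824.0625
  black smooth-coated: 1465 × 3/16 = 274.6875
  white rough-coated: 1465 × 3/16 = 274.6875
  white smooth-coated: 1465 × 1/16 = 91.5625
χ² = Σ (O − E)² / E
  black rough-coated: (877 − 824.0625)² / 824.0625 = 3.4007
  black smooth-coated: (252 − 274.6875)² / 274.6875 = 1.8738
  white rough-coated: (260 − 274.6875)² / 274.6875 = 0.7853
  white smooth-coated: (76 − 91.5625)² / 91.5625 = 2.6451
χ² = 3.4007 + 1.8738 + 0.7853 + 2.6451 = 8.7049 ≈ 8.705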